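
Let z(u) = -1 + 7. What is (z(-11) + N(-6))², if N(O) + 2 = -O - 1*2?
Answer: 64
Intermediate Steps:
z(u) = 6
N(O) = -4 - O (N(O) = -2 + (-O - 1*2) = -2 + (-O - 2) = -2 + (-2 - O) = -4 - O)
(z(-11) + N(-6))² = (6 + (-4 - 1*(-6)))² = (6 + (-4 + 6))² = (6 + 2)² = 8² = 64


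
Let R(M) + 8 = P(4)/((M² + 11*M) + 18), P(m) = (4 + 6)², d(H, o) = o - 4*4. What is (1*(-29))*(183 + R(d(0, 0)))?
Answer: -250125/49 ≈ -5104.6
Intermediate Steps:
d(H, o) = -16 + o (d(H, o) = o - 16 = -16 + o)
P(m) = 100 (P(m) = 10² = 100)
R(M) = -8 + 100/(18 + M² + 11*M) (R(M) = -8 + 100/((M² + 11*M) + 18) = -8 + 100/(18 + M² + 11*M))
(1*(-29))*(183 + R(d(0, 0))) = (1*(-29))*(183 + 4*(-11 - 22*(-16 + 0) - 2*(-16 + 0)²)/(18 + (-16 + 0)² + 11*(-16 + 0))) = -29*(183 + 4*(-11 - 22*(-16) - 2*(-16)²)/(18 + (-16)² + 11*(-16))) = -29*(183 + 4*(-11 + 352 - 2*256)/(18 + 256 - 176)) = -29*(183 + 4*(-11 + 352 - 512)/98) = -29*(183 + 4*(1/98)*(-171)) = -29*(183 - 342/49) = -29*8625/49 = -250125/49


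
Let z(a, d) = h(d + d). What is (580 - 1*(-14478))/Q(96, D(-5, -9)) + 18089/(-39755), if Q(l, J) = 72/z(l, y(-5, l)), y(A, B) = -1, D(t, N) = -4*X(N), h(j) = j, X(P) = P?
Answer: -299640997/715590 ≈ -418.73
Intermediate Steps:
D(t, N) = -4*N
z(a, d) = 2*d (z(a, d) = d + d = 2*d)
Q(l, J) = -36 (Q(l, J) = 72/((2*(-1))) = 72/(-2) = 72*(-½) = -36)
(580 - 1*(-14478))/Q(96, D(-5, -9)) + 18089/(-39755) = (580 - 1*(-14478))/(-36) + 18089/(-39755) = (580 + 14478)*(-1/36) + 18089*(-1/39755) = 15058*(-1/36) - 18089/39755 = -7529/18 - 18089/39755 = -299640997/715590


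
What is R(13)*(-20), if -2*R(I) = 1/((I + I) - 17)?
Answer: 10/9 ≈ 1.1111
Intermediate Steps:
R(I) = -1/(2*(-17 + 2*I)) (R(I) = -1/(2*((I + I) - 17)) = -1/(2*(2*I - 17)) = -1/(2*(-17 + 2*I)))
R(13)*(-20) = -1/(-34 + 4*13)*(-20) = -1/(-34 + 52)*(-20) = -1/18*(-20) = 10/9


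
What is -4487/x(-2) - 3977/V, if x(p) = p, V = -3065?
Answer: 13760609/6130 ≈ 2244.8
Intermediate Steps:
-4487/x(-2) - 3977/V = -4487/(-2) - 3977/(-3065) = -4487*(-½) - 3977*(-1/3065) = 4487/2 + 3977/3065 = 13760609/6130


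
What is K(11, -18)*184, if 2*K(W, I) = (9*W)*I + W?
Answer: -162932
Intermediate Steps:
K(W, I) = W/2 + 9*I*W/2 (K(W, I) = ((9*W)*I + W)/2 = (9*I*W + W)/2 = (W + 9*I*W)/2 = W/2 + 9*I*W/2)
K(11, -18)*184 = ((½)*11*(1 + 9*(-18)))*184 = ((½)*11*(1 - 162))*184 = ((½)*11*(-161))*184 = -1771/2*184 = -162932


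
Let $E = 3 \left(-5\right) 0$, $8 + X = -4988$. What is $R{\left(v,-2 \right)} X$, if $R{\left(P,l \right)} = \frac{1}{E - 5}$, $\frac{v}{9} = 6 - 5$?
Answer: $\frac{4996}{5} \approx 999.2$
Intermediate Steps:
$X = -4996$ ($X = -8 - 4988 = -4996$)
$v = 9$ ($v = 9 \left(6 - 5\right) = 9 \cdot 1 = 9$)
$E = 0$ ($E = \left(-15\right) 0 = 0$)
$R{\left(P,l \right)} = - \frac{1}{5}$ ($R{\left(P,l \right)} = \frac{1}{0 - 5} = \frac{1}{-5} = - \frac{1}{5}$)
$R{\left(v,-2 \right)} X = \left(- \frac{1}{5}\right) \left(-4996\right) = \frac{4996}{5}$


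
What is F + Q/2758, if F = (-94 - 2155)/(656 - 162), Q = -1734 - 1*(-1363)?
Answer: -17544/3743 ≈ -4.6871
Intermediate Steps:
Q = -371 (Q = -1734 + 1363 = -371)
F = -173/38 (F = -2249/494 = -2249*1/494 = -173/38 ≈ -4.5526)
F + Q/2758 = -173/38 - 371/2758 = -173/38 - 371*1/2758 = -173/38 - 53/394 = -17544/3743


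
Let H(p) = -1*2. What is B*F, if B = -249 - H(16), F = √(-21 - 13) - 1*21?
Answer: 5187 - 247*I*√34 ≈ 5187.0 - 1440.2*I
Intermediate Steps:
H(p) = -2
F = -21 + I*√34 (F = √(-34) - 21 = I*√34 - 21 = -21 + I*√34 ≈ -21.0 + 5.831*I)
B = -247 (B = -249 - 1*(-2) = -249 + 2 = -247)
B*F = -247*(-21 + I*√34) = 5187 - 247*I*√34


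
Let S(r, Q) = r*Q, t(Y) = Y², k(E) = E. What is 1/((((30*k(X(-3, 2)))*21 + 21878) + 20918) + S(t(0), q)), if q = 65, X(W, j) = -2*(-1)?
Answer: 1/44056 ≈ 2.2698e-5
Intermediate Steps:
X(W, j) = 2
S(r, Q) = Q*r
1/((((30*k(X(-3, 2)))*21 + 21878) + 20918) + S(t(0), q)) = 1/((((30*2)*21 + 21878) + 20918) + 65*0²) = 1/(((60*21 + 21878) + 20918) + 65*0) = 1/(((1260 + 21878) + 20918) + 0) = 1/((23138 + 20918) + 0) = 1/(44056 + 0) = 1/44056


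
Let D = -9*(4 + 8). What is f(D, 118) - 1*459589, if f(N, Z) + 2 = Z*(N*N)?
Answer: 916761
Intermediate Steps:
D = -108 (D = -9*12 = -108)
f(N, Z) = -2 + Z*N**2 (f(N, Z) = -2 + Z*(N*N) = -2 + Z*N**2)
f(D, 118) - 1*459589 = (-2 + 118*(-108)**2) - 1*459589 = (-2 + 118*11664) - 459589 = (-2 + 1376352) - 459589 = 1376350 - 459589 = 916761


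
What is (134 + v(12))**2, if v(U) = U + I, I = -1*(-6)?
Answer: 23104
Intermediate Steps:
I = 6
v(U) = 6 + U (v(U) = U + 6 = 6 + U)
(134 + v(12))**2 = (134 + (6 + 12))**2 = (134 + 18)**2 = 152**2 = 23104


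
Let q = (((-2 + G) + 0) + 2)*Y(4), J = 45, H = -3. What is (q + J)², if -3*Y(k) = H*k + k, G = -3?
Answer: 1369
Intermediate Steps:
Y(k) = 2*k/3 (Y(k) = -(-3*k + k)/3 = -(-2)*k/3 = 2*k/3)
q = -8 (q = (((-2 - 3) + 0) + 2)*((⅔)*4) = ((-5 + 0) + 2)*(8/3) = (-5 + 2)*(8/3) = -3*8/3 = -8)
(q + J)² = (-8 + 45)² = 37² = 1369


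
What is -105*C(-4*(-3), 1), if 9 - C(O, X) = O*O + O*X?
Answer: 15435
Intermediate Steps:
C(O, X) = 9 - O² - O*X (C(O, X) = 9 - (O*O + O*X) = 9 - (O² + O*X) = 9 + (-O² - O*X) = 9 - O² - O*X)
-105*C(-4*(-3), 1) = -105*(9 - (-4*(-3))² - 1*(-4*(-3))*1) = -105*(9 - 1*12² - 1*12*1) = -105*(9 - 1*144 - 12) = -105*(9 - 144 - 12) = -105*(-147) = 15435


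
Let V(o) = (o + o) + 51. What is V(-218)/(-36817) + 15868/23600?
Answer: 13484049/19747300 ≈ 0.68283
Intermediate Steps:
V(o) = 51 + 2*o (V(o) = 2*o + 51 = 51 + 2*o)
V(-218)/(-36817) + 15868/23600 = (51 + 2*(-218))/(-36817) + 15868/23600 = (51 - 436)*(-1/36817) + 15868*(1/23600) = -385*(-1/36817) + 3967/5900 = 35/3347 + 3967/5900 = 13484049/19747300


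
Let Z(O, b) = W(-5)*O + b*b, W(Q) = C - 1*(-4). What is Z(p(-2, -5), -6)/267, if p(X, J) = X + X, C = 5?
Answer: 0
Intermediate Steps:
W(Q) = 9 (W(Q) = 5 - 1*(-4) = 5 + 4 = 9)
p(X, J) = 2*X
Z(O, b) = b**2 + 9*O (Z(O, b) = 9*O + b*b = 9*O + b**2 = b**2 + 9*O)
Z(p(-2, -5), -6)/267 = ((-6)**2 + 9*(2*(-2)))/267 = (36 + 9*(-4))*(1/267) = (36 - 36)*(1/267) = 0*(1/267) = 0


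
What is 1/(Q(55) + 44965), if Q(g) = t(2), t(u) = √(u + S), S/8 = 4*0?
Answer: 44965/2021851223 - √2/2021851223 ≈ 2.2239e-5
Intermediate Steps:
S = 0 (S = 8*(4*0) = 8*0 = 0)
t(u) = √u (t(u) = √(u + 0) = √u)
Q(g) = √2
1/(Q(55) + 44965) = 1/(√2 + 44965) = 1/(44965 + √2)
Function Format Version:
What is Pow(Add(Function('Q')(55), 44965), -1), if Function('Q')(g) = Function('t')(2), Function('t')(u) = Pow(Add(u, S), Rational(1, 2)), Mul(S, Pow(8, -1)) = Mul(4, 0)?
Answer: Add(Rational(44965, 2021851223), Mul(Rational(-1, 2021851223), Pow(2, Rational(1, 2)))) ≈ 2.2239e-5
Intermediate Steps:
S = 0 (S = Mul(8, Mul(4, 0)) = Mul(8, 0) = 0)
Function('t')(u) = Pow(u, Rational(1, 2)) (Function('t')(u) = Pow(Add(u, 0), Rational(1, 2)) = Pow(u, Rational(1, 2)))
Function('Q')(g) = Pow(2, Rational(1, 2))
Pow(Add(Function('Q')(55), 44965), -1) = Pow(Add(Pow(2, Rational(1, 2)), 44965), -1) = Pow(Add(44965, Pow(2, Rational(1, 2))), -1)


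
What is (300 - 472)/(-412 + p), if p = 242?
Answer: 86/85 ≈ 1.0118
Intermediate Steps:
(300 - 472)/(-412 + p) = (300 - 472)/(-412 + 242) = -172/(-170) = -172*(-1/170) = 86/85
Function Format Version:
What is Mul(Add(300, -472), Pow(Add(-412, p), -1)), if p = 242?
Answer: Rational(86, 85) ≈ 1.0118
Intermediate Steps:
Mul(Add(300, -472), Pow(Add(-412, p), -1)) = Mul(Add(300, -472), Pow(Add(-412, 242), -1)) = Mul(-172, Pow(-170, -1)) = Mul(-172, Rational(-1, 170)) = Rational(86, 85)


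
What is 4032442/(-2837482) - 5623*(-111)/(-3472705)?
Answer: -7887252199178/4926868964405 ≈ -1.6009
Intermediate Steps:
4032442/(-2837482) - 5623*(-111)/(-3472705) = 4032442*(-1/2837482) + 624153*(-1/3472705) = -2016221/1418741 - 624153/3472705 = -7887252199178/4926868964405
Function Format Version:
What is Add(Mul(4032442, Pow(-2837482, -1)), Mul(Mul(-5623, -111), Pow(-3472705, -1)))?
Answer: Rational(-7887252199178, 4926868964405) ≈ -1.6009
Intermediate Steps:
Add(Mul(4032442, Pow(-2837482, -1)), Mul(Mul(-5623, -111), Pow(-3472705, -1))) = Add(Mul(4032442, Rational(-1, 2837482)), Mul(624153, Rational(-1, 3472705))) = Add(Rational(-2016221, 1418741), Rational(-624153, 3472705)) = Rational(-7887252199178, 4926868964405)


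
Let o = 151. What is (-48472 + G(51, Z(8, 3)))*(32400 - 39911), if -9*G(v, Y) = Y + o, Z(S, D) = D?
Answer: 3277815422/9 ≈ 3.6420e+8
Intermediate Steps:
G(v, Y) = -151/9 - Y/9 (G(v, Y) = -(Y + 151)/9 = -(151 + Y)/9 = -151/9 - Y/9)
(-48472 + G(51, Z(8, 3)))*(32400 - 39911) = (-48472 + (-151/9 - ⅑*3))*(32400 - 39911) = (-48472 + (-151/9 - ⅓))*(-7511) = (-48472 - 154/9)*(-7511) = -436402/9*(-7511) = 3277815422/9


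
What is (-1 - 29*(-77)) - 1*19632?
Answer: -17400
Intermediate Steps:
(-1 - 29*(-77)) - 1*19632 = (-1 + 2233) - 19632 = 2232 - 19632 = -17400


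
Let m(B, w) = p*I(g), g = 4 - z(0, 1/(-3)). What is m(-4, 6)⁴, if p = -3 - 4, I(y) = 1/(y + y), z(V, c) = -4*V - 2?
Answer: 2401/20736 ≈ 0.11579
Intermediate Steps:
z(V, c) = -2 - 4*V
g = 6 (g = 4 - (-2 - 4*0) = 4 - (-2 + 0) = 4 - 1*(-2) = 4 + 2 = 6)
I(y) = 1/(2*y)
p = -7
m(B, w) = -7/12 (m(B, w) = -7/(2*6) = -7*1/12 = -7/12)
m(-4, 6)⁴ = (-7/12)⁴ = 2401/20736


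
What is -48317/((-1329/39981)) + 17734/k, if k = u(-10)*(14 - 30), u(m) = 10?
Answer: 51509724639/35440 ≈ 1.4534e+6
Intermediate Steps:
k = -160 (k = 10*(14 - 30) = 10*(-16) = -160)
-48317/((-1329/39981)) + 17734/k = -48317/((-1329/39981)) + 17734/(-160) = -48317/((-1329*1/39981)) + 17734*(-1/160) = -48317/(-443/13327) - 8867/80 = -48317*(-13327/443) - 8867/80 = 643920659/443 - 8867/80 = 51509724639/35440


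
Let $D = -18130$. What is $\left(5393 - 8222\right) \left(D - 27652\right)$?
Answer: $129517278$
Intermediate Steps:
$\left(5393 - 8222\right) \left(D - 27652\right) = \left(5393 - 8222\right) \left(-18130 - 27652\right) = \left(-2829\right) \left(-45782\right) = 129517278$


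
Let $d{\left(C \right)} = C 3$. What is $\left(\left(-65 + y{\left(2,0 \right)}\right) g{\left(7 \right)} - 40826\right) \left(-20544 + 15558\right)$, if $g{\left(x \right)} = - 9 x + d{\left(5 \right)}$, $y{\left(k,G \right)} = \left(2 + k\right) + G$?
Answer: $188959428$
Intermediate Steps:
$y{\left(k,G \right)} = 2 + G + k$
$d{\left(C \right)} = 3 C$
$g{\left(x \right)} = 15 - 9 x$ ($g{\left(x \right)} = - 9 x + 3 \cdot 5 = - 9 x + 15 = 15 - 9 x$)
$\left(\left(-65 + y{\left(2,0 \right)}\right) g{\left(7 \right)} - 40826\right) \left(-20544 + 15558\right) = \left(\left(-65 + \left(2 + 0 + 2\right)\right) \left(15 - 63\right) - 40826\right) \left(-20544 + 15558\right) = \left(\left(-65 + 4\right) \left(15 - 63\right) - 40826\right) \left(-4986\right) = \left(\left(-61\right) \left(-48\right) - 40826\right) \left(-4986\right) = \left(2928 - 40826\right) \left(-4986\right) = \left(-37898\right) \left(-4986\right) = 188959428$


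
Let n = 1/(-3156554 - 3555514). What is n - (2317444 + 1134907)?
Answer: -23172414671869/6712068 ≈ -3.4524e+6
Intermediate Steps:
n = -1/6712068 (n = 1/(-6712068) = -1/6712068 ≈ -1.4899e-7)
n - (2317444 + 1134907) = -1/6712068 - (2317444 + 1134907) = -1/6712068 - 1*3452351 = -1/6712068 - 3452351 = -23172414671869/6712068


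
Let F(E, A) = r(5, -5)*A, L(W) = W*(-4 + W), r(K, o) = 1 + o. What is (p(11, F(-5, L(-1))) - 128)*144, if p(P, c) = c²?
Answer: 39168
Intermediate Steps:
F(E, A) = -4*A (F(E, A) = (1 - 5)*A = -4*A)
(p(11, F(-5, L(-1))) - 128)*144 = ((-(-4)*(-4 - 1))² - 128)*144 = ((-(-4)*(-5))² - 128)*144 = ((-4*5)² - 128)*144 = ((-20)² - 128)*144 = (400 - 128)*144 = 272*144 = 39168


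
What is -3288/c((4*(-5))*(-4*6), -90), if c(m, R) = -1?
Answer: 3288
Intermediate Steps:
-3288/c((4*(-5))*(-4*6), -90) = -3288/(-1) = -3288*(-1) = 3288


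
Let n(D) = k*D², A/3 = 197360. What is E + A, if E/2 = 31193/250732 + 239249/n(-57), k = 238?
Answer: 28698385796458597/48470381946 ≈ 5.9208e+5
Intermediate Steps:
A = 592080 (A = 3*197360 = 592080)
n(D) = 238*D²
E = 42053870917/48470381946 (E = 2*(31193/250732 + 239249/((238*(-57)²))) = 2*(31193*(1/250732) + 239249/((238*3249))) = 2*(31193/250732 + 239249/773262) = 2*(42053870917/96940763892) = 42053870917/48470381946 ≈ 0.86762)
E + A = 42053870917/48470381946 + 592080 = 28698385796458597/48470381946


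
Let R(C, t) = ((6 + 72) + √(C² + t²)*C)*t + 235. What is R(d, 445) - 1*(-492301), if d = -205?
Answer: 527246 - 456125*√9602 ≈ -4.4168e+7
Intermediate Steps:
R(C, t) = 235 + t*(78 + C*√(C² + t²)) (R(C, t) = (78 + C*√(C² + t²))*t + 235 = t*(78 + C*√(C² + t²)) + 235 = 235 + t*(78 + C*√(C² + t²)))
R(d, 445) - 1*(-492301) = (235 + 78*445 - 205*445*√((-205)² + 445²)) - 1*(-492301) = (235 + 34710 - 205*445*√(42025 + 198025)) + 492301 = (235 + 34710 - 205*445*√240050) + 492301 = (235 + 34710 - 205*445*5*√9602) + 492301 = (235 + 34710 - 456125*√9602) + 492301 = (34945 - 456125*√9602) + 492301 = 527246 - 456125*√9602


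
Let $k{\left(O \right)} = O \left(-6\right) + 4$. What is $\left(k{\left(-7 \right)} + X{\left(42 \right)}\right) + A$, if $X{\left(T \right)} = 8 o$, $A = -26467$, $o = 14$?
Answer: $-26309$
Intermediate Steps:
$k{\left(O \right)} = 4 - 6 O$ ($k{\left(O \right)} = - 6 O + 4 = 4 - 6 O$)
$X{\left(T \right)} = 112$ ($X{\left(T \right)} = 8 \cdot 14 = 112$)
$\left(k{\left(-7 \right)} + X{\left(42 \right)}\right) + A = \left(\left(4 - -42\right) + 112\right) - 26467 = \left(\left(4 + 42\right) + 112\right) - 26467 = \left(46 + 112\right) - 26467 = 158 - 26467 = -26309$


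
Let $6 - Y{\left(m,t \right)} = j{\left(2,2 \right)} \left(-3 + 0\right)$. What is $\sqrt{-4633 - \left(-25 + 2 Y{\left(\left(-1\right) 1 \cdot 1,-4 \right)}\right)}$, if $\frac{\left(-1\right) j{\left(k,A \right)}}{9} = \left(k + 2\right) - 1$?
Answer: $i \sqrt{4458} \approx 66.768 i$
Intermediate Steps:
$j{\left(k,A \right)} = -9 - 9 k$ ($j{\left(k,A \right)} = - 9 \left(\left(k + 2\right) - 1\right) = - 9 \left(\left(2 + k\right) - 1\right) = - 9 \left(1 + k\right) = -9 - 9 k$)
$Y{\left(m,t \right)} = -75$ ($Y{\left(m,t \right)} = 6 - \left(-9 - 18\right) \left(-3 + 0\right) = 6 - \left(-9 - 18\right) \left(-3\right) = 6 - \left(-27\right) \left(-3\right) = 6 - 81 = -75$)
$\sqrt{-4633 - \left(-25 + 2 Y{\left(\left(-1\right) 1 \cdot 1,-4 \right)}\right)} = \sqrt{-4633 + \left(25 - -150\right)} = \sqrt{-4633 + \left(25 + 150\right)} = \sqrt{-4633 + 175} = \sqrt{-4458} = i \sqrt{4458}$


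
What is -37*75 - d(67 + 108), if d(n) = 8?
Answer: -2783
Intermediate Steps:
-37*75 - d(67 + 108) = -37*75 - 1*8 = -2775 - 8 = -2783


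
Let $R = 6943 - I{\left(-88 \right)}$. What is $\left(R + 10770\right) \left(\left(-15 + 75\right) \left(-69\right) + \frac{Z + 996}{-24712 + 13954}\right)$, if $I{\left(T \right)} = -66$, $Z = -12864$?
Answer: $- \frac{131938705718}{1793} \approx -7.3585 \cdot 10^{7}$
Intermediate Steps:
$R = 7009$ ($R = 6943 - -66 = 6943 + 66 = 7009$)
$\left(R + 10770\right) \left(\left(-15 + 75\right) \left(-69\right) + \frac{Z + 996}{-24712 + 13954}\right) = \left(7009 + 10770\right) \left(\left(-15 + 75\right) \left(-69\right) + \frac{-12864 + 996}{-24712 + 13954}\right) = 17779 \left(60 \left(-69\right) - \frac{11868}{-10758}\right) = 17779 \left(-4140 - - \frac{1978}{1793}\right) = 17779 \left(-4140 + \frac{1978}{1793}\right) = 17779 \left(- \frac{7421042}{1793}\right) = - \frac{131938705718}{1793}$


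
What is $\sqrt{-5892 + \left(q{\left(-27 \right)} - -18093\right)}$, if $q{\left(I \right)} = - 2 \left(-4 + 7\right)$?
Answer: $3 \sqrt{1355} \approx 110.43$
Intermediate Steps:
$q{\left(I \right)} = -6$ ($q{\left(I \right)} = \left(-2\right) 3 = -6$)
$\sqrt{-5892 + \left(q{\left(-27 \right)} - -18093\right)} = \sqrt{-5892 - -18087} = \sqrt{-5892 + \left(-6 + 18093\right)} = \sqrt{-5892 + 18087} = \sqrt{12195} = 3 \sqrt{1355}$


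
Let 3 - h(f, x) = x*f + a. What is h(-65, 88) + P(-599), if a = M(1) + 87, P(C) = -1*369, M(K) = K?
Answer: 5266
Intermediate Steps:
P(C) = -369
a = 88 (a = 1 + 87 = 88)
h(f, x) = -85 - f*x (h(f, x) = 3 - (x*f + 88) = 3 - (f*x + 88) = 3 - (88 + f*x) = 3 + (-88 - f*x) = -85 - f*x)
h(-65, 88) + P(-599) = (-85 - 1*(-65)*88) - 369 = (-85 + 5720) - 369 = 5635 - 369 = 5266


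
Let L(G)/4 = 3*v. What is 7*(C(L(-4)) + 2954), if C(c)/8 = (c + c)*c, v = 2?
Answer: 85190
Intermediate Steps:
L(G) = 24 (L(G) = 4*(3*2) = 4*6 = 24)
C(c) = 16*c² (C(c) = 8*((c + c)*c) = 8*((2*c)*c) = 8*(2*c²) = 16*c²)
7*(C(L(-4)) + 2954) = 7*(16*24² + 2954) = 7*(16*576 + 2954) = 7*(9216 + 2954) = 7*12170 = 85190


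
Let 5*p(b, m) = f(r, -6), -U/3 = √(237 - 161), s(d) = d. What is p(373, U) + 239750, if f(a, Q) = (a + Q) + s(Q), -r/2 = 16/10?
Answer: 5993674/25 ≈ 2.3975e+5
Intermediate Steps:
r = -16/5 (r = -32/10 = -2*8/5 = -16/5 ≈ -3.2000)
U = -6*√19 (U = -3*√(237 - 161) = -6*√19 ≈ -26.153)
f(a, Q) = a + 2*Q (f(a, Q) = (a + Q) + Q = (Q + a) + Q = a + 2*Q)
p(b, m) = -76/25 (p(b, m) = (-16/5 + 2*(-6))/5 = (-16/5 - 12)/5 = (⅕)*(-76/5) = -76/25)
p(373, U) + 239750 = -76/25 + 239750 = 5993674/25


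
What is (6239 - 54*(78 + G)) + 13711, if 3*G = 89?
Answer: 14136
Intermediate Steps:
G = 89/3 (G = (1/3)*89 = 89/3 ≈ 29.667)
(6239 - 54*(78 + G)) + 13711 = (6239 - 54*(78 + 89/3)) + 13711 = (6239 - 54*323/3) + 13711 = (6239 - 1*5814) + 13711 = (6239 - 5814) + 13711 = 425 + 13711 = 14136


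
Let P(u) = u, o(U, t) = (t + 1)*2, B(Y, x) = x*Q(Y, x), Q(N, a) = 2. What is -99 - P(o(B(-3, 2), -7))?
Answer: -87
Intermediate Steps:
B(Y, x) = 2*x (B(Y, x) = x*2 = 2*x)
o(U, t) = 2 + 2*t (o(U, t) = (1 + t)*2 = 2 + 2*t)
-99 - P(o(B(-3, 2), -7)) = -99 - (2 + 2*(-7)) = -99 - (2 - 14) = -99 - 1*(-12) = -99 + 12 = -87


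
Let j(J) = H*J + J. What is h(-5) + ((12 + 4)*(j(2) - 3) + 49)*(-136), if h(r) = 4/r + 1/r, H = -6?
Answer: 21623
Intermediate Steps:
j(J) = -5*J (j(J) = -6*J + J = -5*J)
h(r) = 5/r (h(r) = 4/r + 1/r = 5/r)
h(-5) + ((12 + 4)*(j(2) - 3) + 49)*(-136) = 5/(-5) + ((12 + 4)*(-5*2 - 3) + 49)*(-136) = 5*(-1/5) + (16*(-10 - 3) + 49)*(-136) = -1 + (16*(-13) + 49)*(-136) = -1 + (-208 + 49)*(-136) = -1 - 159*(-136) = -1 + 21624 = 21623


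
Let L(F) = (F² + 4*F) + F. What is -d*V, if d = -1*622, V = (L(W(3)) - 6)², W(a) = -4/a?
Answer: 5973688/81 ≈ 73749.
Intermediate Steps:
L(F) = F² + 5*F
V = 9604/81 (V = ((-4/3)*(5 - 4/3) - 6)² = ((-4*⅓)*(5 - 4*⅓) - 6)² = (-4*(5 - 4/3)/3 - 6)² = (-4/3*11/3 - 6)² = (-44/9 - 6)² = (-98/9)² = 9604/81 ≈ 118.57)
d = -622
-d*V = -(-622)*9604/81 = -1*(-5973688/81) = 5973688/81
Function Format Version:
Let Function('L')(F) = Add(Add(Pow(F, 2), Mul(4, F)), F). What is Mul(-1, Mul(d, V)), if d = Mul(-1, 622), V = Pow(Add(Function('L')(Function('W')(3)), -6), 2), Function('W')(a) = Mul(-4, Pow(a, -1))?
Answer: Rational(5973688, 81) ≈ 73749.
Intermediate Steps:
Function('L')(F) = Add(Pow(F, 2), Mul(5, F))
V = Rational(9604, 81) (V = Pow(Add(Mul(Mul(-4, Pow(3, -1)), Add(5, Mul(-4, Pow(3, -1)))), -6), 2) = Pow(Add(Mul(Mul(-4, Rational(1, 3)), Add(5, Mul(-4, Rational(1, 3)))), -6), 2) = Pow(Add(Mul(Rational(-4, 3), Add(5, Rational(-4, 3))), -6), 2) = Pow(Add(Mul(Rational(-4, 3), Rational(11, 3)), -6), 2) = Pow(Add(Rational(-44, 9), -6), 2) = Pow(Rational(-98, 9), 2) = Rational(9604, 81) ≈ 118.57)
d = -622
Mul(-1, Mul(d, V)) = Mul(-1, Mul(-622, Rational(9604, 81))) = Mul(-1, Rational(-5973688, 81)) = Rational(5973688, 81)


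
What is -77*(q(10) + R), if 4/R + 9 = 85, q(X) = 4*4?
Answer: -23485/19 ≈ -1236.1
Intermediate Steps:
q(X) = 16
R = 1/19 (R = 4/(-9 + 85) = 4/76 = 4*(1/76) = 1/19 ≈ 0.052632)
-77*(q(10) + R) = -77*(16 + 1/19) = -77*305/19 = -23485/19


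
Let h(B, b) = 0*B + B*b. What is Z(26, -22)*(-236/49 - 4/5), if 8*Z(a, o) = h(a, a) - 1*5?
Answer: -115412/245 ≈ -471.07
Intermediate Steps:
h(B, b) = B*b (h(B, b) = 0 + B*b = B*b)
Z(a, o) = -5/8 + a²/8 (Z(a, o) = (a*a - 1*5)/8 = (a² - 5)/8 = (-5 + a²)/8 = -5/8 + a²/8)
Z(26, -22)*(-236/49 - 4/5) = (-5/8 + (⅛)*26²)*(-236/49 - 4/5) = (-5/8 + (⅛)*676)*(-236*1/49 - 4*⅕) = (-5/8 + 169/2)*(-236/49 - ⅘) = (671/8)*(-1376/245) = -115412/245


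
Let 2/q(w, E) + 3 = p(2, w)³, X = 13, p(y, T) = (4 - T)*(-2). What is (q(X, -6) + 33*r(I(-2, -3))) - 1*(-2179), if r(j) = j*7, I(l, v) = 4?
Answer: 18087389/5829 ≈ 3103.0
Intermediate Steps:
p(y, T) = -8 + 2*T
r(j) = 7*j
q(w, E) = 2/(-3 + (-8 + 2*w)³)
(q(X, -6) + 33*r(I(-2, -3))) - 1*(-2179) = (2/(-3 + 8*(-4 + 13)³) + 33*(7*4)) - 1*(-2179) = (2/(-3 + 8*9³) + 33*28) + 2179 = (2/(-3 + 8*729) + 924) + 2179 = (2/(-3 + 5832) + 924) + 2179 = (2/5829 + 924) + 2179 = 5385998/5829 + 2179 = 18087389/5829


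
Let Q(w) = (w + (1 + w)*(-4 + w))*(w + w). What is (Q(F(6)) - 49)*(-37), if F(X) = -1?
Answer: 1739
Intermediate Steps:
Q(w) = 2*w*(w + (1 + w)*(-4 + w)) (Q(w) = (w + (1 + w)*(-4 + w))*(2*w) = 2*w*(w + (1 + w)*(-4 + w)))
(Q(F(6)) - 49)*(-37) = (2*(-1)*(-4 + (-1)² - 2*(-1)) - 49)*(-37) = (2*(-1)*(-4 + 1 + 2) - 49)*(-37) = (2*(-1)*(-1) - 49)*(-37) = (2 - 49)*(-37) = -47*(-37) = 1739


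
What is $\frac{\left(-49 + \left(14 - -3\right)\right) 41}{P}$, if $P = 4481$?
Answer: $- \frac{1312}{4481} \approx -0.29279$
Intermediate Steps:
$\frac{\left(-49 + \left(14 - -3\right)\right) 41}{P} = \frac{\left(-49 + \left(14 - -3\right)\right) 41}{4481} = \left(-49 + \left(14 + 3\right)\right) 41 \cdot \frac{1}{4481} = \left(-49 + 17\right) 41 \cdot \frac{1}{4481} = \left(-32\right) 41 \cdot \frac{1}{4481} = \left(-1312\right) \frac{1}{4481} = - \frac{1312}{4481}$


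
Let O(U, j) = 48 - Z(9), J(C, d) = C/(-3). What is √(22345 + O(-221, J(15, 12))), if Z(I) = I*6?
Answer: √22339 ≈ 149.46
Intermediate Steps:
J(C, d) = -C/3 (J(C, d) = C*(-⅓) = -C/3)
Z(I) = 6*I
O(U, j) = -6 (O(U, j) = 48 - 6*9 = 48 - 1*54 = 48 - 54 = -6)
√(22345 + O(-221, J(15, 12))) = √(22345 - 6) = √22339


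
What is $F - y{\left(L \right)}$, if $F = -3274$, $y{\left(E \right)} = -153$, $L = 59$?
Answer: $-3121$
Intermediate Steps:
$F - y{\left(L \right)} = -3274 - -153 = -3274 + 153 = -3121$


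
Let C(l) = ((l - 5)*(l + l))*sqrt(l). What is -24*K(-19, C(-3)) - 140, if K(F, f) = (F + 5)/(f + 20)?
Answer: 56*(-30*sqrt(3) + 11*I)/(-5*I + 12*sqrt(3)) ≈ -139.08 - 3.8204*I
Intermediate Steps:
C(l) = 2*l**(3/2)*(-5 + l) (C(l) = ((-5 + l)*(2*l))*sqrt(l) = (2*l*(-5 + l))*sqrt(l) = 2*l**(3/2)*(-5 + l))
K(F, f) = (5 + F)/(20 + f)
-24*K(-19, C(-3)) - 140 = -24*(5 - 19)/(20 + 2*(-3)**(3/2)*(-5 - 3)) - 140 = -24*(-14)/(20 + 2*(-3*I*sqrt(3))*(-8)) - 140 = -24*(-14)/(20 + 48*I*sqrt(3)) - 140 = -(-336)/(20 + 48*I*sqrt(3)) - 140 = 336/(20 + 48*I*sqrt(3)) - 140 = -140 + 336/(20 + 48*I*sqrt(3))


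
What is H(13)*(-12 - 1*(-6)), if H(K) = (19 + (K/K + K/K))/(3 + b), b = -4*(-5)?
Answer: -126/23 ≈ -5.4783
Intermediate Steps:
b = 20
H(K) = 21/23 (H(K) = (19 + (K/K + K/K))/(3 + 20) = (19 + (1 + 1))/23 = (19 + 2)*(1/23) = 21*(1/23) = 21/23)
H(13)*(-12 - 1*(-6)) = 21*(-12 - 1*(-6))/23 = 21*(-12 + 6)/23 = (21/23)*(-6) = -126/23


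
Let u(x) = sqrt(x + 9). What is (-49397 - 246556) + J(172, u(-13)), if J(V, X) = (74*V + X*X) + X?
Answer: -283229 + 2*I ≈ -2.8323e+5 + 2.0*I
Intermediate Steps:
u(x) = sqrt(9 + x)
J(V, X) = X + X**2 + 74*V (J(V, X) = (74*V + X**2) + X = (X**2 + 74*V) + X = X + X**2 + 74*V)
(-49397 - 246556) + J(172, u(-13)) = (-49397 - 246556) + (sqrt(9 - 13) + (sqrt(9 - 13))**2 + 74*172) = -295953 + (sqrt(-4) + (sqrt(-4))**2 + 12728) = -295953 + (2*I + (2*I)**2 + 12728) = -295953 + (2*I - 4 + 12728) = -295953 + (12724 + 2*I) = -283229 + 2*I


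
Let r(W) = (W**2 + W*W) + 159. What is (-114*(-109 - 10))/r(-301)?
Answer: 13566/181361 ≈ 0.074801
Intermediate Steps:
r(W) = 159 + 2*W**2 (r(W) = (W**2 + W**2) + 159 = 2*W**2 + 159 = 159 + 2*W**2)
(-114*(-109 - 10))/r(-301) = (-114*(-109 - 10))/(159 + 2*(-301)**2) = (-114*(-119))/(159 + 2*90601) = 13566/(159 + 181202) = 13566/181361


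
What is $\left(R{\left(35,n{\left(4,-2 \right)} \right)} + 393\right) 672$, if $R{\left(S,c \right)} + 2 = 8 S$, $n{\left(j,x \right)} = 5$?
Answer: $450912$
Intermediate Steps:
$R{\left(S,c \right)} = -2 + 8 S$
$\left(R{\left(35,n{\left(4,-2 \right)} \right)} + 393\right) 672 = \left(\left(-2 + 8 \cdot 35\right) + 393\right) 672 = \left(\left(-2 + 280\right) + 393\right) 672 = \left(278 + 393\right) 672 = 671 \cdot 672 = 450912$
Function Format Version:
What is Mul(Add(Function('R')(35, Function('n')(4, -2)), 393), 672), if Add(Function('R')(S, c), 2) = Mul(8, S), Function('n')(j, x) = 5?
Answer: 450912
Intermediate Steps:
Function('R')(S, c) = Add(-2, Mul(8, S))
Mul(Add(Function('R')(35, Function('n')(4, -2)), 393), 672) = Mul(Add(Add(-2, Mul(8, 35)), 393), 672) = Mul(Add(Add(-2, 280), 393), 672) = Mul(Add(278, 393), 672) = Mul(671, 672) = 450912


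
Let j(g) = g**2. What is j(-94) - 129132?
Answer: -120296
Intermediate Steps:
j(-94) - 129132 = (-94)**2 - 129132 = 8836 - 129132 = -120296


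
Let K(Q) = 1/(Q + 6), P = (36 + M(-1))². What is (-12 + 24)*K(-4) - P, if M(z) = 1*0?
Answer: -1290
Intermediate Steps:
M(z) = 0
P = 1296 (P = (36 + 0)² = 36² = 1296)
K(Q) = 1/(6 + Q)
(-12 + 24)*K(-4) - P = (-12 + 24)/(6 - 4) - 1*1296 = 12/2 - 1296 = 12*(½) - 1296 = 6 - 1296 = -1290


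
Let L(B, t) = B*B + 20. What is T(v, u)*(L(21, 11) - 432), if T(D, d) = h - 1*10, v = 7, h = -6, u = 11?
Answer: -464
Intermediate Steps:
L(B, t) = 20 + B² (L(B, t) = B² + 20 = 20 + B²)
T(D, d) = -16 (T(D, d) = -6 - 1*10 = -6 - 10 = -16)
T(v, u)*(L(21, 11) - 432) = -16*((20 + 21²) - 432) = -16*((20 + 441) - 432) = -16*(461 - 432) = -16*29 = -464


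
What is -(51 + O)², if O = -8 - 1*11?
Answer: -1024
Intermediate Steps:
O = -19 (O = -8 - 11 = -19)
-(51 + O)² = -(51 - 19)² = -1*32² = -1*1024 = -1024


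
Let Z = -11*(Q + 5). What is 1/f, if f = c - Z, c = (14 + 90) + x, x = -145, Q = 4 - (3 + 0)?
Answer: 1/25 ≈ 0.040000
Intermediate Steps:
Q = 1 (Q = 4 - 1*3 = 4 - 3 = 1)
c = -41 (c = (14 + 90) - 145 = 104 - 145 = -41)
Z = -66 (Z = -11*(1 + 5) = -11*6 = -66)
f = 25 (f = -41 - 1*(-66) = -41 + 66 = 25)
1/f = 1/25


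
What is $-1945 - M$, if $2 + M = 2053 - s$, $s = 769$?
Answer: $-3227$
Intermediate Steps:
$M = 1282$ ($M = -2 + \left(2053 - 769\right) = -2 + 1284 = 1282$)
$-1945 - M = -1945 - 1282 = -3227$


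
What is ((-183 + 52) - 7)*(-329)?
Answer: 45402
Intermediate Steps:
((-183 + 52) - 7)*(-329) = (-131 - 7)*(-329) = -138*(-329) = 45402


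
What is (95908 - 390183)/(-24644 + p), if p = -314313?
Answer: 294275/338957 ≈ 0.86818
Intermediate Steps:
(95908 - 390183)/(-24644 + p) = (95908 - 390183)/(-24644 - 314313) = -294275/(-338957) = -294275*(-1/338957) = 294275/338957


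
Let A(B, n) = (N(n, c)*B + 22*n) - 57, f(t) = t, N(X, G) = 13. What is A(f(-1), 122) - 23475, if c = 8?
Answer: -20861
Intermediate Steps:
A(B, n) = -57 + 13*B + 22*n (A(B, n) = (13*B + 22*n) - 57 = -57 + 13*B + 22*n)
A(f(-1), 122) - 23475 = (-57 + 13*(-1) + 22*122) - 23475 = (-57 - 13 + 2684) - 23475 = 2614 - 23475 = -20861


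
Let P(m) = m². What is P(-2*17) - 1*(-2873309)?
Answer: 2874465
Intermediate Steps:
P(-2*17) - 1*(-2873309) = (-2*17)² - 1*(-2873309) = (-34)² + 2873309 = 1156 + 2873309 = 2874465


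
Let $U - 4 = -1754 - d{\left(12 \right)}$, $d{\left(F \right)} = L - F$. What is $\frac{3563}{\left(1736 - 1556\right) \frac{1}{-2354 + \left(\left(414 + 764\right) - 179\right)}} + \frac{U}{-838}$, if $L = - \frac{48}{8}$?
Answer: $- \frac{404543911}{15084} \approx -26819.0$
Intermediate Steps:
$L = -6$ ($L = \left(-48\right) \frac{1}{8} = -6$)
$d{\left(F \right)} = -6 - F$
$U = -1732$ ($U = 4 - \left(1748 - 12\right) = 4 - 1736 = -1732$)
$\frac{3563}{\left(1736 - 1556\right) \frac{1}{-2354 + \left(\left(414 + 764\right) - 179\right)}} + \frac{U}{-838} = \frac{3563}{\left(1736 - 1556\right) \frac{1}{-2354 + \left(\left(414 + 764\right) - 179\right)}} - \frac{1732}{-838} = \frac{3563}{180 \frac{1}{-2354 + \left(1178 - 179\right)}} - - \frac{866}{419} = \frac{3563}{180 \frac{1}{-2354 + 999}} + \frac{866}{419} = \frac{3563}{180 \frac{1}{-1355}} + \frac{866}{419} = \frac{3563}{180 \left(- \frac{1}{1355}\right)} + \frac{866}{419} = \frac{3563}{- \frac{36}{271}} + \frac{866}{419} = 3563 \left(- \frac{271}{36}\right) + \frac{866}{419} = - \frac{965573}{36} + \frac{866}{419} = - \frac{404543911}{15084}$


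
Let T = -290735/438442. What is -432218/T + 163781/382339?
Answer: 72454253276617719/111159329165 ≈ 6.5181e+5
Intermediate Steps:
T = -290735/438442 (T = -290735*1/438442 = -290735/438442 ≈ -0.66311)
-432218/T + 163781/382339 = -432218/(-290735/438442) + 163781/382339 = -432218*(-438442/290735) + 163781*(1/382339) = 189502524356/290735 + 163781/382339 = 72454253276617719/111159329165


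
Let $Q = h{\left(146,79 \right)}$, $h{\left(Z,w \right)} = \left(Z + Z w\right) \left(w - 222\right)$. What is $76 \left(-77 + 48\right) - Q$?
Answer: $1668036$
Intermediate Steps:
$h{\left(Z,w \right)} = \left(-222 + w\right) \left(Z + Z w\right)$ ($h{\left(Z,w \right)} = \left(Z + Z w\right) \left(-222 + w\right) = \left(-222 + w\right) \left(Z + Z w\right)$)
$Q = -1670240$ ($Q = 146 \left(-222 + 79^{2} - 17459\right) = 146 \left(-222 + 6241 - 17459\right) = 146 \left(-11440\right) = -1670240$)
$76 \left(-77 + 48\right) - Q = 76 \left(-77 + 48\right) - -1670240 = 76 \left(-29\right) + 1670240 = -2204 + 1670240 = 1668036$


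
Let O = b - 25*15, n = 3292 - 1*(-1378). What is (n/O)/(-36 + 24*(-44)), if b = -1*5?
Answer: 467/41496 ≈ 0.011254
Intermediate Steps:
b = -5
n = 4670 (n = 3292 + 1378 = 4670)
O = -380 (O = -5 - 25*15 = -5 - 375 = -380)
(n/O)/(-36 + 24*(-44)) = (4670/(-380))/(-36 + 24*(-44)) = (4670*(-1/380))/(-36 - 1056) = -467/38/(-1092) = -467/38*(-1/1092) = 467/41496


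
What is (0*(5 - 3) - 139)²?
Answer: 19321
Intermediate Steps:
(0*(5 - 3) - 139)² = (0*2 - 139)² = (0 - 139)² = (-139)² = 19321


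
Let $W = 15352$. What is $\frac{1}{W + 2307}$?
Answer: $\frac{1}{17659} \approx 5.6628 \cdot 10^{-5}$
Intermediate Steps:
$\frac{1}{W + 2307} = \frac{1}{15352 + 2307} = \frac{1}{17659}$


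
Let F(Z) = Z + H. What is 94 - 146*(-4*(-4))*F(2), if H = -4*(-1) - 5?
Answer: -2242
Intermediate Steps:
H = -1 (H = 4 - 5 = -1)
F(Z) = -1 + Z (F(Z) = Z - 1 = -1 + Z)
94 - 146*(-4*(-4))*F(2) = 94 - 146*(-4*(-4))*(-1 + 2) = 94 - 2336 = -2242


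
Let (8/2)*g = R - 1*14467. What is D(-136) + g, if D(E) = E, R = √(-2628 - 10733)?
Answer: -15011/4 + I*√13361/4 ≈ -3752.8 + 28.897*I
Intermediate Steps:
R = I*√13361 (R = √(-13361) = I*√13361 ≈ 115.59*I)
g = -14467/4 + I*√13361/4 (g = (I*√13361 - 1*14467)/4 = (I*√13361 - 14467)/4 = (-14467 + I*√13361)/4 = -14467/4 + I*√13361/4 ≈ -3616.8 + 28.897*I)
D(-136) + g = -136 + (-14467/4 + I*√13361/4) = -15011/4 + I*√13361/4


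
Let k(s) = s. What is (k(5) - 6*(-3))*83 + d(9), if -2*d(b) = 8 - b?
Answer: 3819/2 ≈ 1909.5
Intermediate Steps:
d(b) = -4 + b/2 (d(b) = -(8 - b)/2 = -4 + b/2)
(k(5) - 6*(-3))*83 + d(9) = (5 - 6*(-3))*83 + (-4 + (½)*9) = (5 + 18)*83 + (-4 + 9/2) = 23*83 + ½ = 1909 + ½ = 3819/2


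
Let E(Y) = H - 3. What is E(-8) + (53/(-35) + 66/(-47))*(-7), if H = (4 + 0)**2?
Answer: 7856/235 ≈ 33.430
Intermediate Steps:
H = 16 (H = 4**2 = 16)
E(Y) = 13 (E(Y) = 16 - 3 = 13)
E(-8) + (53/(-35) + 66/(-47))*(-7) = 13 + (53/(-35) + 66/(-47))*(-7) = 13 + (53*(-1/35) + 66*(-1/47))*(-7) = 13 + (-53/35 - 66/47)*(-7) = 13 - 4801/1645*(-7) = 13 + 4801/235 = 7856/235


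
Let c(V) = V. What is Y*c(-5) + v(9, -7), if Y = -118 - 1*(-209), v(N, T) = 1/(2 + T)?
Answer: -2276/5 ≈ -455.20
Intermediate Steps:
Y = 91 (Y = -118 + 209 = 91)
Y*c(-5) + v(9, -7) = 91*(-5) + 1/(2 - 7) = -455 + 1/(-5) = -455 - ⅕ = -2276/5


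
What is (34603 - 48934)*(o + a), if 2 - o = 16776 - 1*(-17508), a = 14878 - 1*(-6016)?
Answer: 191863428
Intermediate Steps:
a = 20894 (a = 14878 + 6016 = 20894)
o = -34282 (o = 2 - (16776 - 1*(-17508)) = 2 - (16776 + 17508) = 2 - 1*34284 = 2 - 34284 = -34282)
(34603 - 48934)*(o + a) = (34603 - 48934)*(-34282 + 20894) = -14331*(-13388) = 191863428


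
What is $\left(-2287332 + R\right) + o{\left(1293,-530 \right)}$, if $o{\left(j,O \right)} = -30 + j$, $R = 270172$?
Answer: $-2015897$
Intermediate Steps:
$\left(-2287332 + R\right) + o{\left(1293,-530 \right)} = \left(-2287332 + 270172\right) + \left(-30 + 1293\right) = -2017160 + 1263 = -2015897$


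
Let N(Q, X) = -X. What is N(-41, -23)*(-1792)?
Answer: -41216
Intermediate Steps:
N(-41, -23)*(-1792) = -1*(-23)*(-1792) = 23*(-1792) = -41216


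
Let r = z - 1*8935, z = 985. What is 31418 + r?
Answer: 23468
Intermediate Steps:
r = -7950 (r = 985 - 1*8935 = 985 - 8935 = -7950)
31418 + r = 31418 - 7950 = 23468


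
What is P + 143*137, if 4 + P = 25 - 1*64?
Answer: 19548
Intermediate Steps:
P = -43 (P = -4 + (25 - 1*64) = -4 + (25 - 64) = -4 - 39 = -43)
P + 143*137 = -43 + 143*137 = -43 + 19591 = 19548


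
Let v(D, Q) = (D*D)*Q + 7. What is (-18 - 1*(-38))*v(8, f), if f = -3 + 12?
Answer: 11660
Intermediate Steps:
f = 9
v(D, Q) = 7 + Q*D**2 (v(D, Q) = D**2*Q + 7 = Q*D**2 + 7 = 7 + Q*D**2)
(-18 - 1*(-38))*v(8, f) = (-18 - 1*(-38))*(7 + 9*8**2) = (-18 + 38)*(7 + 9*64) = 20*(7 + 576) = 20*583 = 11660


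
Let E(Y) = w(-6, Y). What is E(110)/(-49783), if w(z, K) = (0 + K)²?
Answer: -12100/49783 ≈ -0.24305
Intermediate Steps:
w(z, K) = K²
E(Y) = Y²
E(110)/(-49783) = 110²/(-49783) = 12100*(-1/49783) = -12100/49783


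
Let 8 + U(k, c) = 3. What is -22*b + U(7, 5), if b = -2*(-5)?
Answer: -225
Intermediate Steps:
U(k, c) = -5 (U(k, c) = -8 + 3 = -5)
b = 10
-22*b + U(7, 5) = -22*10 - 5 = -220 - 5 = -225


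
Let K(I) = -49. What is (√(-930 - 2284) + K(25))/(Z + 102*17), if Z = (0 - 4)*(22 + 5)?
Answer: -49/1626 + I*√3214/1626 ≈ -0.030135 + 0.034866*I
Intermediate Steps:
Z = -108 (Z = -4*27 = -108)
(√(-930 - 2284) + K(25))/(Z + 102*17) = (√(-930 - 2284) - 49)/(-108 + 102*17) = (√(-3214) - 49)/(-108 + 1734) = (I*√3214 - 49)/1626 = (-49 + I*√3214)*(1/1626) = -49/1626 + I*√3214/1626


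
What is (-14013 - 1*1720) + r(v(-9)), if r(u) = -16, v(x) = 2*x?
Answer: -15749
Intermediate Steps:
(-14013 - 1*1720) + r(v(-9)) = (-14013 - 1*1720) - 16 = (-14013 - 1720) - 16 = -15733 - 16 = -15749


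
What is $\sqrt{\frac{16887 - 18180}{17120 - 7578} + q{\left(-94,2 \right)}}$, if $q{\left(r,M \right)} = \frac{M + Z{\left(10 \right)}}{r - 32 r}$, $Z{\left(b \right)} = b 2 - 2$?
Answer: $\frac{i \sqrt{24864704067814}}{13902694} \approx 0.35867 i$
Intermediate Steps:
$Z{\left(b \right)} = -2 + 2 b$ ($Z{\left(b \right)} = 2 b - 2 = -2 + 2 b$)
$q{\left(r,M \right)} = - \frac{18 + M}{31 r}$ ($q{\left(r,M \right)} = \frac{M + \left(-2 + 2 \cdot 10\right)}{r - 32 r} = \frac{M + \left(-2 + 20\right)}{\left(-31\right) r} = \left(M + 18\right) \left(- \frac{1}{31 r}\right) = \left(18 + M\right) \left(- \frac{1}{31 r}\right) = - \frac{18 + M}{31 r}$)
$\sqrt{\frac{16887 - 18180}{17120 - 7578} + q{\left(-94,2 \right)}} = \sqrt{\frac{16887 - 18180}{17120 - 7578} + \frac{-18 - 2}{31 \left(-94\right)}} = \sqrt{- \frac{1293}{9542} + \frac{1}{31} \left(- \frac{1}{94}\right) \left(-18 - 2\right)} = \sqrt{\left(-1293\right) \frac{1}{9542} + \frac{1}{31} \left(- \frac{1}{94}\right) \left(-20\right)} = \sqrt{- \frac{1293}{9542} + \frac{10}{1457}} = \sqrt{- \frac{1788481}{13902694}} = \frac{i \sqrt{24864704067814}}{13902694}$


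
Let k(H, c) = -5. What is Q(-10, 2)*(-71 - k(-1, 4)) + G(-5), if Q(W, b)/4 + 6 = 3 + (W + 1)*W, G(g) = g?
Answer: -22973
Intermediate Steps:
Q(W, b) = -12 + 4*W*(1 + W) (Q(W, b) = -24 + 4*(3 + (W + 1)*W) = -24 + 4*(3 + (1 + W)*W) = -24 + 4*(3 + W*(1 + W)) = -24 + (12 + 4*W*(1 + W)) = -12 + 4*W*(1 + W))
Q(-10, 2)*(-71 - k(-1, 4)) + G(-5) = (-12 + 4*(-10) + 4*(-10)**2)*(-71 - 1*(-5)) - 5 = (-12 - 40 + 4*100)*(-71 + 5) - 5 = (-12 - 40 + 400)*(-66) - 5 = 348*(-66) - 5 = -22968 - 5 = -22973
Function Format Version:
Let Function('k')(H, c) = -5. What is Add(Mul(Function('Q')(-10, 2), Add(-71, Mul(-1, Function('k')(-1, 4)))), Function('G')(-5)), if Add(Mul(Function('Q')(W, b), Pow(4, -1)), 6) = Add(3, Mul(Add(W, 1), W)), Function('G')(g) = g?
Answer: -22973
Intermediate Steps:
Function('Q')(W, b) = Add(-12, Mul(4, W, Add(1, W))) (Function('Q')(W, b) = Add(-24, Mul(4, Add(3, Mul(Add(W, 1), W)))) = Add(-24, Mul(4, Add(3, Mul(Add(1, W), W)))) = Add(-24, Mul(4, Add(3, Mul(W, Add(1, W))))) = Add(-24, Add(12, Mul(4, W, Add(1, W)))) = Add(-12, Mul(4, W, Add(1, W))))
Add(Mul(Function('Q')(-10, 2), Add(-71, Mul(-1, Function('k')(-1, 4)))), Function('G')(-5)) = Add(Mul(Add(-12, Mul(4, -10), Mul(4, Pow(-10, 2))), Add(-71, Mul(-1, -5))), -5) = Add(Mul(Add(-12, -40, Mul(4, 100)), Add(-71, 5)), -5) = Add(Mul(Add(-12, -40, 400), -66), -5) = Add(Mul(348, -66), -5) = Add(-22968, -5) = -22973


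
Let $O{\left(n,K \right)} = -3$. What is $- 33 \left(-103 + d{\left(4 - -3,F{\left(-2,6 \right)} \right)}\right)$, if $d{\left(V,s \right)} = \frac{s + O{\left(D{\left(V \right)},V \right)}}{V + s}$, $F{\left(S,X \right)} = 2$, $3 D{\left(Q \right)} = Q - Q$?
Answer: $\frac{10208}{3} \approx 3402.7$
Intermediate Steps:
$D{\left(Q \right)} = 0$ ($D{\left(Q \right)} = \frac{Q - Q}{3} = \frac{1}{3} \cdot 0 = 0$)
$d{\left(V,s \right)} = \frac{-3 + s}{V + s}$ ($d{\left(V,s \right)} = \frac{s - 3}{V + s} = \frac{-3 + s}{V + s}$)
$- 33 \left(-103 + d{\left(4 - -3,F{\left(-2,6 \right)} \right)}\right) = - 33 \left(-103 + \frac{-3 + 2}{\left(4 - -3\right) + 2}\right) = - 33 \left(-103 + \frac{1}{\left(4 + 3\right) + 2} \left(-1\right)\right) = - 33 \left(-103 + \frac{1}{7 + 2} \left(-1\right)\right) = - 33 \left(-103 + \frac{1}{9} \left(-1\right)\right) = - 33 \left(-103 - \frac{1}{9}\right) = \left(-33\right) \left(- \frac{928}{9}\right) = \frac{10208}{3}$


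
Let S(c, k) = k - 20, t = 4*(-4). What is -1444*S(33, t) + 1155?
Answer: 53139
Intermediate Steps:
t = -16
S(c, k) = -20 + k
-1444*S(33, t) + 1155 = -1444*(-20 - 16) + 1155 = -1444*(-36) + 1155 = 51984 + 1155 = 53139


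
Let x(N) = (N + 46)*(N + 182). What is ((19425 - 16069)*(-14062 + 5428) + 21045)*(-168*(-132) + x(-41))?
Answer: -662511552579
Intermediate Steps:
x(N) = (46 + N)*(182 + N)
((19425 - 16069)*(-14062 + 5428) + 21045)*(-168*(-132) + x(-41)) = ((19425 - 16069)*(-14062 + 5428) + 21045)*(-168*(-132) + (8372 + (-41)² + 228*(-41))) = (3356*(-8634) + 21045)*(22176 + (8372 + 1681 - 9348)) = (-28975704 + 21045)*(22176 + 705) = -28954659*22881 = -662511552579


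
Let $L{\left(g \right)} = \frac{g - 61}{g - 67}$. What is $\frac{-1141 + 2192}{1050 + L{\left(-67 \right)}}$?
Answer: $\frac{70417}{70414} \approx 1.0$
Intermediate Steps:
$L{\left(g \right)} = \frac{-61 + g}{-67 + g}$
$\frac{-1141 + 2192}{1050 + L{\left(-67 \right)}} = \frac{-1141 + 2192}{1050 + \frac{-61 - 67}{-67 - 67}} = \frac{1051}{1050 + \frac{1}{-134} \left(-128\right)} = \frac{1051}{1050 - - \frac{64}{67}} = \frac{1051}{1050 + \frac{64}{67}} = \frac{1051}{\frac{70414}{67}} = 1051 \cdot \frac{67}{70414} = \frac{70417}{70414}$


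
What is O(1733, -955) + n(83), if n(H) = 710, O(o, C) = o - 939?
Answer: 1504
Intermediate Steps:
O(o, C) = -939 + o
O(1733, -955) + n(83) = (-939 + 1733) + 710 = 794 + 710 = 1504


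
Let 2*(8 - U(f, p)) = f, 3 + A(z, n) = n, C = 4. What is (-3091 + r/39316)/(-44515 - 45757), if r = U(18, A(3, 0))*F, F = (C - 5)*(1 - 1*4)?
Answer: 121525759/3549133952 ≈ 0.034241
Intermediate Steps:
A(z, n) = -3 + n
F = 3 (F = (4 - 5)*(1 - 1*4) = -(1 - 4) = -1*(-3) = 3)
U(f, p) = 8 - f/2
r = -3 (r = (8 - ½*18)*3 = (8 - 9)*3 = -1*3 = -3)
(-3091 + r/39316)/(-44515 - 45757) = (-3091 - 3/39316)/(-44515 - 45757) = (-3091 - 3*1/39316)/(-90272) = (-3091 - 3/39316)*(-1/90272) = -121525759/39316*(-1/90272) = 121525759/3549133952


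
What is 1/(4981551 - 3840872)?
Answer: 1/1140679 ≈ 8.7667e-7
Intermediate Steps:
1/(4981551 - 3840872) = 1/1140679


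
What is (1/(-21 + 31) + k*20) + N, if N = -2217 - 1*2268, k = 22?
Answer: -40449/10 ≈ -4044.9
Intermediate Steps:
N = -4485 (N = -2217 - 2268 = -4485)
(1/(-21 + 31) + k*20) + N = (1/(-21 + 31) + 22*20) - 4485 = (1/10 + 440) - 4485 = 4401/10 - 4485 = -40449/10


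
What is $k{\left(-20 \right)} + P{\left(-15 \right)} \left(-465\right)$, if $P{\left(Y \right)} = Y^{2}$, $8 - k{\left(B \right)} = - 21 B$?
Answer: $-105037$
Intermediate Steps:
$k{\left(B \right)} = 8 + 21 B$ ($k{\left(B \right)} = 8 - - 21 B = 8 + 21 B$)
$k{\left(-20 \right)} + P{\left(-15 \right)} \left(-465\right) = \left(8 + 21 \left(-20\right)\right) + \left(-15\right)^{2} \left(-465\right) = \left(8 - 420\right) + 225 \left(-465\right) = -412 - 104625 = -105037$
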